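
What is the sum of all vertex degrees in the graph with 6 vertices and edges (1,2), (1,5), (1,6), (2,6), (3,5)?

Step 1: Count edges incident to each vertex:
  deg(1) = 3 (neighbors: 2, 5, 6)
  deg(2) = 2 (neighbors: 1, 6)
  deg(3) = 1 (neighbors: 5)
  deg(4) = 0 (neighbors: none)
  deg(5) = 2 (neighbors: 1, 3)
  deg(6) = 2 (neighbors: 1, 2)

Step 2: Sum all degrees:
  3 + 2 + 1 + 0 + 2 + 2 = 10

Verification: sum of degrees = 2 * |E| = 2 * 5 = 10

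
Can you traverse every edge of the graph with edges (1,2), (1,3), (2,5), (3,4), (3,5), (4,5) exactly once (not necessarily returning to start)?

Step 1: Find the degree of each vertex:
  deg(1) = 2
  deg(2) = 2
  deg(3) = 3
  deg(4) = 2
  deg(5) = 3

Step 2: Count vertices with odd degree:
  Odd-degree vertices: 3, 5 (2 total)

Step 3: Apply Euler's theorem:
  - Eulerian circuit exists iff graph is connected and all vertices have even degree
  - Eulerian path exists iff graph is connected and has 0 or 2 odd-degree vertices

Graph is connected with exactly 2 odd-degree vertices (3, 5).
Eulerian path exists (starting and ending at the odd-degree vertices), but no Eulerian circuit.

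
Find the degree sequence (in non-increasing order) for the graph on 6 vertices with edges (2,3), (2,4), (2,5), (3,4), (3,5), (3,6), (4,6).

Step 1: Count edges incident to each vertex:
  deg(1) = 0 (neighbors: none)
  deg(2) = 3 (neighbors: 3, 4, 5)
  deg(3) = 4 (neighbors: 2, 4, 5, 6)
  deg(4) = 3 (neighbors: 2, 3, 6)
  deg(5) = 2 (neighbors: 2, 3)
  deg(6) = 2 (neighbors: 3, 4)

Step 2: Sort degrees in non-increasing order:
  Degrees: [0, 3, 4, 3, 2, 2] -> sorted: [4, 3, 3, 2, 2, 0]

Degree sequence: [4, 3, 3, 2, 2, 0]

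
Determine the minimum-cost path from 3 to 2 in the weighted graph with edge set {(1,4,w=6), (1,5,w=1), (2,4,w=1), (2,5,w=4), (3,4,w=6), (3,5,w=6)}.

Step 1: Build adjacency list with weights:
  1: 4(w=6), 5(w=1)
  2: 4(w=1), 5(w=4)
  3: 4(w=6), 5(w=6)
  4: 1(w=6), 2(w=1), 3(w=6)
  5: 1(w=1), 2(w=4), 3(w=6)

Step 2: Apply Dijkstra's algorithm from vertex 3:
  Visit vertex 3 (distance=0)
    Update dist[4] = 6
    Update dist[5] = 6
  Visit vertex 4 (distance=6)
    Update dist[1] = 12
    Update dist[2] = 7
  Visit vertex 5 (distance=6)
    Update dist[1] = 7
  Visit vertex 1 (distance=7)
  Visit vertex 2 (distance=7)

Step 3: Shortest path: 3 -> 4 -> 2
Total weight: 6 + 1 = 7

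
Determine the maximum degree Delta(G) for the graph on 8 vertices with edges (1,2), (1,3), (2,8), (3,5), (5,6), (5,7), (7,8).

Step 1: Count edges incident to each vertex:
  deg(1) = 2 (neighbors: 2, 3)
  deg(2) = 2 (neighbors: 1, 8)
  deg(3) = 2 (neighbors: 1, 5)
  deg(4) = 0 (neighbors: none)
  deg(5) = 3 (neighbors: 3, 6, 7)
  deg(6) = 1 (neighbors: 5)
  deg(7) = 2 (neighbors: 5, 8)
  deg(8) = 2 (neighbors: 2, 7)

Step 2: Find maximum:
  max(2, 2, 2, 0, 3, 1, 2, 2) = 3 (vertex 5)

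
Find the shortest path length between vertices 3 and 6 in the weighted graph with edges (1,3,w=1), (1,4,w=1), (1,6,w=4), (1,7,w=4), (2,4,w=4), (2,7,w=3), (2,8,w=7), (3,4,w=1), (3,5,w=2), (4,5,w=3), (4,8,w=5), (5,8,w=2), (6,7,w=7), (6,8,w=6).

Step 1: Build adjacency list with weights:
  1: 3(w=1), 4(w=1), 6(w=4), 7(w=4)
  2: 4(w=4), 7(w=3), 8(w=7)
  3: 1(w=1), 4(w=1), 5(w=2)
  4: 1(w=1), 2(w=4), 3(w=1), 5(w=3), 8(w=5)
  5: 3(w=2), 4(w=3), 8(w=2)
  6: 1(w=4), 7(w=7), 8(w=6)
  7: 1(w=4), 2(w=3), 6(w=7)
  8: 2(w=7), 4(w=5), 5(w=2), 6(w=6)

Step 2: Apply Dijkstra's algorithm from vertex 3:
  Visit vertex 3 (distance=0)
    Update dist[1] = 1
    Update dist[4] = 1
    Update dist[5] = 2
  Visit vertex 1 (distance=1)
    Update dist[6] = 5
    Update dist[7] = 5
  Visit vertex 4 (distance=1)
    Update dist[2] = 5
    Update dist[8] = 6
  Visit vertex 5 (distance=2)
    Update dist[8] = 4
  Visit vertex 8 (distance=4)
  Visit vertex 2 (distance=5)
  Visit vertex 6 (distance=5)

Step 3: Shortest path: 3 -> 1 -> 6
Total weight: 1 + 4 = 5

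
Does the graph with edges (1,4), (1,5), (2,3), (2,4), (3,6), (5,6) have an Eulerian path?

Step 1: Find the degree of each vertex:
  deg(1) = 2
  deg(2) = 2
  deg(3) = 2
  deg(4) = 2
  deg(5) = 2
  deg(6) = 2

Step 2: Count vertices with odd degree:
  All vertices have even degree (0 odd-degree vertices)

Step 3: Apply Euler's theorem:
  - Eulerian circuit exists iff graph is connected and all vertices have even degree
  - Eulerian path exists iff graph is connected and has 0 or 2 odd-degree vertices

Graph is connected with 0 odd-degree vertices.
Both Eulerian circuit and Eulerian path exist.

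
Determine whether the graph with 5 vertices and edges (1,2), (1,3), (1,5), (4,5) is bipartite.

Step 1: Attempt 2-coloring using BFS:
  Start at vertex 1, assign color 0
  Color vertex 2 with color 1 (neighbor of 1)
  Color vertex 3 with color 1 (neighbor of 1)
  Color vertex 5 with color 1 (neighbor of 1)
  Color vertex 4 with color 0 (neighbor of 5)

Step 2: 2-coloring succeeded. No conflicts found.
  Set A (color 0): {1, 4}
  Set B (color 1): {2, 3, 5}

The graph is bipartite with partition {1, 4}, {2, 3, 5}.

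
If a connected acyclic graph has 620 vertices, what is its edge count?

A tree on n vertices always has exactly n - 1 edges.
For n = 620: edges = 620 - 1 = 619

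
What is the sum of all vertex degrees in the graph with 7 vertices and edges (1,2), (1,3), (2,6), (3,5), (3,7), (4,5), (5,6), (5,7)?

Step 1: Count edges incident to each vertex:
  deg(1) = 2 (neighbors: 2, 3)
  deg(2) = 2 (neighbors: 1, 6)
  deg(3) = 3 (neighbors: 1, 5, 7)
  deg(4) = 1 (neighbors: 5)
  deg(5) = 4 (neighbors: 3, 4, 6, 7)
  deg(6) = 2 (neighbors: 2, 5)
  deg(7) = 2 (neighbors: 3, 5)

Step 2: Sum all degrees:
  2 + 2 + 3 + 1 + 4 + 2 + 2 = 16

Verification: sum of degrees = 2 * |E| = 2 * 8 = 16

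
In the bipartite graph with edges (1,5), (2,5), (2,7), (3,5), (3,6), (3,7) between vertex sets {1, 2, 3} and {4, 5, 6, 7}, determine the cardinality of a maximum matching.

Step 1: List the neighbors of each left vertex:
  1: 5
  2: 5, 7
  3: 5, 6, 7

Step 2: Greedily match left vertices, then look for augmenting paths:
  Match 1 -- 5
  Match 2 -- 7
  Match 3 -- 6
  No augmenting path remains.

Step 3: Verify this is maximum:
  Matching size 3 = min(|L|, |R|) = min(3, 4), which is an upper bound, so this matching is maximum.

Maximum matching: {(1,5), (2,7), (3,6)}
Size: 3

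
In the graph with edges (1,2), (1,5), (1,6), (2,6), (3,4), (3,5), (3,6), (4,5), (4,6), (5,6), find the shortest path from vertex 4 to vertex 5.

Step 1: Build adjacency list:
  1: 2, 5, 6
  2: 1, 6
  3: 4, 5, 6
  4: 3, 5, 6
  5: 1, 3, 4, 6
  6: 1, 2, 3, 4, 5

Step 2: BFS from vertex 4 to find shortest path to 5:
  vertex 3 reached at distance 1
  vertex 5 reached at distance 1

Step 3: Shortest path: 4 -> 5
Path length: 1 edge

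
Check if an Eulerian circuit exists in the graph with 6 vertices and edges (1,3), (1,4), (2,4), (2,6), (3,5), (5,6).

Step 1: Find the degree of each vertex:
  deg(1) = 2
  deg(2) = 2
  deg(3) = 2
  deg(4) = 2
  deg(5) = 2
  deg(6) = 2

Step 2: Count vertices with odd degree:
  All vertices have even degree (0 odd-degree vertices)

Step 3: Apply Euler's theorem:
  - Eulerian circuit exists iff graph is connected and all vertices have even degree
  - Eulerian path exists iff graph is connected and has 0 or 2 odd-degree vertices

Graph is connected with 0 odd-degree vertices.
Both Eulerian circuit and Eulerian path exist.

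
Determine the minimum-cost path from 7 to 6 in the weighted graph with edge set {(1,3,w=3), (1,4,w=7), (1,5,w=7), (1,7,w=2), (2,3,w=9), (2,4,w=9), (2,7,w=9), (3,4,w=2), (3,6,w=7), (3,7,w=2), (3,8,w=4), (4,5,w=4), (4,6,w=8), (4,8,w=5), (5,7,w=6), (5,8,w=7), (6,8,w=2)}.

Step 1: Build adjacency list with weights:
  1: 3(w=3), 4(w=7), 5(w=7), 7(w=2)
  2: 3(w=9), 4(w=9), 7(w=9)
  3: 1(w=3), 2(w=9), 4(w=2), 6(w=7), 7(w=2), 8(w=4)
  4: 1(w=7), 2(w=9), 3(w=2), 5(w=4), 6(w=8), 8(w=5)
  5: 1(w=7), 4(w=4), 7(w=6), 8(w=7)
  6: 3(w=7), 4(w=8), 8(w=2)
  7: 1(w=2), 2(w=9), 3(w=2), 5(w=6)
  8: 3(w=4), 4(w=5), 5(w=7), 6(w=2)

Step 2: Apply Dijkstra's algorithm from vertex 7:
  Visit vertex 7 (distance=0)
    Update dist[1] = 2
    Update dist[2] = 9
    Update dist[3] = 2
    Update dist[5] = 6
  Visit vertex 1 (distance=2)
    Update dist[4] = 9
  Visit vertex 3 (distance=2)
    Update dist[4] = 4
    Update dist[6] = 9
    Update dist[8] = 6
  Visit vertex 4 (distance=4)
  Visit vertex 5 (distance=6)
  Visit vertex 8 (distance=6)
    Update dist[6] = 8
  Visit vertex 6 (distance=8)

Step 3: Shortest path: 7 -> 3 -> 8 -> 6
Total weight: 2 + 4 + 2 = 8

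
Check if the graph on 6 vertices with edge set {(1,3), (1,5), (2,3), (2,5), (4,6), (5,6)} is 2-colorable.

Step 1: Attempt 2-coloring using BFS:
  Start at vertex 1, assign color 0
  Color vertex 3 with color 1 (neighbor of 1)
  Color vertex 5 with color 1 (neighbor of 1)
  Color vertex 2 with color 0 (neighbor of 3)
  Color vertex 6 with color 0 (neighbor of 5)
  Color vertex 4 with color 1 (neighbor of 6)

Step 2: 2-coloring succeeded. No conflicts found.
  Set A (color 0): {1, 2, 6}
  Set B (color 1): {3, 4, 5}

The graph is bipartite with partition {1, 2, 6}, {3, 4, 5}.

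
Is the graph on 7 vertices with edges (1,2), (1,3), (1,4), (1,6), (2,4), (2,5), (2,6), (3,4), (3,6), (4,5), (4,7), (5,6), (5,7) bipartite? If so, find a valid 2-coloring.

Step 1: Attempt 2-coloring using BFS:
  Start at vertex 1, assign color 0
  Color vertex 2 with color 1 (neighbor of 1)
  Color vertex 3 with color 1 (neighbor of 1)
  Color vertex 4 with color 1 (neighbor of 1)
  Color vertex 6 with color 1 (neighbor of 1)

Step 2: Conflict found! Vertices 2 and 4 are adjacent but have the same color.
This means the graph contains an odd cycle.

The graph is NOT bipartite.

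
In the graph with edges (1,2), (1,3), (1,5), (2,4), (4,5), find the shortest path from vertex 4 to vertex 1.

Step 1: Build adjacency list:
  1: 2, 3, 5
  2: 1, 4
  3: 1
  4: 2, 5
  5: 1, 4

Step 2: BFS from vertex 4 to find shortest path to 1:
  vertex 2 reached at distance 1
  vertex 5 reached at distance 1
  vertex 1 reached at distance 2

Step 3: Shortest path: 4 -> 2 -> 1
Path length: 2 edges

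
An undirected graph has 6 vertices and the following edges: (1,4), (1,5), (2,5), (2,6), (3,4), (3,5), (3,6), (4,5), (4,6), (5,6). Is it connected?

Step 1: Build adjacency list from edges:
  1: 4, 5
  2: 5, 6
  3: 4, 5, 6
  4: 1, 3, 5, 6
  5: 1, 2, 3, 4, 6
  6: 2, 3, 4, 5

Step 2: Run BFS/DFS from vertex 1:
  Visited: {1, 4, 5, 3, 6, 2}
  Reached 6 of 6 vertices

Step 3: All 6 vertices reached from vertex 1, so the graph is connected.
Answer: Yes, the graph is connected.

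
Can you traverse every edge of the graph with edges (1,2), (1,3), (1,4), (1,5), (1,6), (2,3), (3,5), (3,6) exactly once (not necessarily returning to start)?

Step 1: Find the degree of each vertex:
  deg(1) = 5
  deg(2) = 2
  deg(3) = 4
  deg(4) = 1
  deg(5) = 2
  deg(6) = 2

Step 2: Count vertices with odd degree:
  Odd-degree vertices: 1, 4 (2 total)

Step 3: Apply Euler's theorem:
  - Eulerian circuit exists iff graph is connected and all vertices have even degree
  - Eulerian path exists iff graph is connected and has 0 or 2 odd-degree vertices

Graph is connected with exactly 2 odd-degree vertices (1, 4).
Eulerian path exists (starting and ending at the odd-degree vertices), but no Eulerian circuit.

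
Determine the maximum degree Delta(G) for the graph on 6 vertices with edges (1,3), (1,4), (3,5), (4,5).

Step 1: Count edges incident to each vertex:
  deg(1) = 2 (neighbors: 3, 4)
  deg(2) = 0 (neighbors: none)
  deg(3) = 2 (neighbors: 1, 5)
  deg(4) = 2 (neighbors: 1, 5)
  deg(5) = 2 (neighbors: 3, 4)
  deg(6) = 0 (neighbors: none)

Step 2: Find maximum:
  max(2, 0, 2, 2, 2, 0) = 2 (vertex 1)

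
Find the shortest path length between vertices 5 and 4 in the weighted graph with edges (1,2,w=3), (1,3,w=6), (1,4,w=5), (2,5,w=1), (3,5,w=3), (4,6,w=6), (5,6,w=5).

Step 1: Build adjacency list with weights:
  1: 2(w=3), 3(w=6), 4(w=5)
  2: 1(w=3), 5(w=1)
  3: 1(w=6), 5(w=3)
  4: 1(w=5), 6(w=6)
  5: 2(w=1), 3(w=3), 6(w=5)
  6: 4(w=6), 5(w=5)

Step 2: Apply Dijkstra's algorithm from vertex 5:
  Visit vertex 5 (distance=0)
    Update dist[2] = 1
    Update dist[3] = 3
    Update dist[6] = 5
  Visit vertex 2 (distance=1)
    Update dist[1] = 4
  Visit vertex 3 (distance=3)
  Visit vertex 1 (distance=4)
    Update dist[4] = 9
  Visit vertex 6 (distance=5)
  Visit vertex 4 (distance=9)

Step 3: Shortest path: 5 -> 2 -> 1 -> 4
Total weight: 1 + 3 + 5 = 9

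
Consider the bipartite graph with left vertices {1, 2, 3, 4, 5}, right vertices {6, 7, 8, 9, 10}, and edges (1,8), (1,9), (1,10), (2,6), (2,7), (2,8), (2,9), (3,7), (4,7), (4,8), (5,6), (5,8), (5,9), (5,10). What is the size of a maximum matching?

Step 1: List the neighbors of each left vertex:
  1: 8, 9, 10
  2: 6, 7, 8, 9
  3: 7
  4: 7, 8
  5: 6, 8, 9, 10

Step 2: Greedily match left vertices, then look for augmenting paths:
  Match 1 -- 10
  Match 2 -- 6
  Match 3 -- 7
  Match 4 -- 8
  Match 5 -- 9
  No augmenting path remains.

Step 3: Verify this is maximum:
  Matching size 5 = min(|L|, |R|) = min(5, 5), which is an upper bound, so this matching is maximum.

Maximum matching: {(1,10), (2,6), (3,7), (4,8), (5,9)}
Size: 5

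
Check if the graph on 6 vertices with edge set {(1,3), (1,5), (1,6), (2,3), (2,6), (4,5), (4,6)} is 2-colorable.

Step 1: Attempt 2-coloring using BFS:
  Start at vertex 1, assign color 0
  Color vertex 3 with color 1 (neighbor of 1)
  Color vertex 5 with color 1 (neighbor of 1)
  Color vertex 6 with color 1 (neighbor of 1)
  Color vertex 2 with color 0 (neighbor of 3)
  Color vertex 4 with color 0 (neighbor of 5)

Step 2: 2-coloring succeeded. No conflicts found.
  Set A (color 0): {1, 2, 4}
  Set B (color 1): {3, 5, 6}

The graph is bipartite with partition {1, 2, 4}, {3, 5, 6}.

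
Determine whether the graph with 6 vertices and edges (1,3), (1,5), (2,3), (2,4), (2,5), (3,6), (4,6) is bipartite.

Step 1: Attempt 2-coloring using BFS:
  Start at vertex 1, assign color 0
  Color vertex 3 with color 1 (neighbor of 1)
  Color vertex 5 with color 1 (neighbor of 1)
  Color vertex 2 with color 0 (neighbor of 3)
  Color vertex 6 with color 0 (neighbor of 3)
  Color vertex 4 with color 1 (neighbor of 2)

Step 2: 2-coloring succeeded. No conflicts found.
  Set A (color 0): {1, 2, 6}
  Set B (color 1): {3, 4, 5}

The graph is bipartite with partition {1, 2, 6}, {3, 4, 5}.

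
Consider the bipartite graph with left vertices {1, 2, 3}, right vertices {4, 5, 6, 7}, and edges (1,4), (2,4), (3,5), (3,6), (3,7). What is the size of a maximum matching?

Step 1: List the neighbors of each left vertex:
  1: 4
  2: 4
  3: 5, 6, 7

Step 2: Greedily match left vertices, then look for augmenting paths:
  Match 1 -- 4
  Match 3 -- 5
  No augmenting path remains.

Step 3: Verify this is maximum:
  Matching has size 2. The vertex set {3, 4} covers every edge and has size 2; any matching has at most one edge per cover vertex, so 2 is maximum (König's theorem).

Maximum matching: {(1,4), (3,5)}
Size: 2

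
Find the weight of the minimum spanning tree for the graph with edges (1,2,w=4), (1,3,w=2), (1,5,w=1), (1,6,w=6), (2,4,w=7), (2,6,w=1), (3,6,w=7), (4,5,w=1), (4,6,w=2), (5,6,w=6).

Apply Kruskal's algorithm (sort edges by weight, add if no cycle):

Sorted edges by weight:
  (1,5) w=1
  (2,6) w=1
  (4,5) w=1
  (1,3) w=2
  (4,6) w=2
  (1,2) w=4
  (1,6) w=6
  (5,6) w=6
  (2,4) w=7
  (3,6) w=7

Add edge (1,5) w=1 -- no cycle. Running total: 1
Add edge (2,6) w=1 -- no cycle. Running total: 2
Add edge (4,5) w=1 -- no cycle. Running total: 3
Add edge (1,3) w=2 -- no cycle. Running total: 5
Add edge (4,6) w=2 -- no cycle. Running total: 7

MST edges: (1,5,w=1), (2,6,w=1), (4,5,w=1), (1,3,w=2), (4,6,w=2)
Total MST weight: 1 + 1 + 1 + 2 + 2 = 7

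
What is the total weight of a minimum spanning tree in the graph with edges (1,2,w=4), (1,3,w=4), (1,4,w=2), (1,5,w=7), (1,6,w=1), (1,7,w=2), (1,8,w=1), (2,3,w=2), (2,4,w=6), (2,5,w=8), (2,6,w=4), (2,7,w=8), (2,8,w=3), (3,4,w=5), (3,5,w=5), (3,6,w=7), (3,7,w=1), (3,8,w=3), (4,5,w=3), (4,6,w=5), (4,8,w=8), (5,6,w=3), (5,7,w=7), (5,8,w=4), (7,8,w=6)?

Apply Kruskal's algorithm (sort edges by weight, add if no cycle):

Sorted edges by weight:
  (1,6) w=1
  (1,8) w=1
  (3,7) w=1
  (1,7) w=2
  (1,4) w=2
  (2,3) w=2
  (2,8) w=3
  (3,8) w=3
  (4,5) w=3
  (5,6) w=3
  (1,3) w=4
  (1,2) w=4
  (2,6) w=4
  (5,8) w=4
  (3,4) w=5
  (3,5) w=5
  (4,6) w=5
  (2,4) w=6
  (7,8) w=6
  (1,5) w=7
  (3,6) w=7
  (5,7) w=7
  (2,5) w=8
  (2,7) w=8
  (4,8) w=8

Add edge (1,6) w=1 -- no cycle. Running total: 1
Add edge (1,8) w=1 -- no cycle. Running total: 2
Add edge (3,7) w=1 -- no cycle. Running total: 3
Add edge (1,7) w=2 -- no cycle. Running total: 5
Add edge (1,4) w=2 -- no cycle. Running total: 7
Add edge (2,3) w=2 -- no cycle. Running total: 9
Skip edge (2,8) w=3 -- would create cycle
Skip edge (3,8) w=3 -- would create cycle
Add edge (4,5) w=3 -- no cycle. Running total: 12

MST edges: (1,6,w=1), (1,8,w=1), (3,7,w=1), (1,7,w=2), (1,4,w=2), (2,3,w=2), (4,5,w=3)
Total MST weight: 1 + 1 + 1 + 2 + 2 + 2 + 3 = 12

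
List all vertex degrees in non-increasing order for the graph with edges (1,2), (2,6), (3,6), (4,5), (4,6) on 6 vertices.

Step 1: Count edges incident to each vertex:
  deg(1) = 1 (neighbors: 2)
  deg(2) = 2 (neighbors: 1, 6)
  deg(3) = 1 (neighbors: 6)
  deg(4) = 2 (neighbors: 5, 6)
  deg(5) = 1 (neighbors: 4)
  deg(6) = 3 (neighbors: 2, 3, 4)

Step 2: Sort degrees in non-increasing order:
  Degrees: [1, 2, 1, 2, 1, 3] -> sorted: [3, 2, 2, 1, 1, 1]

Degree sequence: [3, 2, 2, 1, 1, 1]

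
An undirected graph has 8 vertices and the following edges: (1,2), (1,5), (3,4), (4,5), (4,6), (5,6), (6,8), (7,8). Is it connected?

Step 1: Build adjacency list from edges:
  1: 2, 5
  2: 1
  3: 4
  4: 3, 5, 6
  5: 1, 4, 6
  6: 4, 5, 8
  7: 8
  8: 6, 7

Step 2: Run BFS/DFS from vertex 1:
  Visited: {1, 2, 5, 4, 6, 3, 8, 7}
  Reached 8 of 8 vertices

Step 3: All 8 vertices reached from vertex 1, so the graph is connected.
Answer: Yes, the graph is connected.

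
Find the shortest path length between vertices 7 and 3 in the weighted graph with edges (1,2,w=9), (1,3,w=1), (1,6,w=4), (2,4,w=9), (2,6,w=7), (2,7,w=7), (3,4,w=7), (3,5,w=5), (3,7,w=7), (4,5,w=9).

Step 1: Build adjacency list with weights:
  1: 2(w=9), 3(w=1), 6(w=4)
  2: 1(w=9), 4(w=9), 6(w=7), 7(w=7)
  3: 1(w=1), 4(w=7), 5(w=5), 7(w=7)
  4: 2(w=9), 3(w=7), 5(w=9)
  5: 3(w=5), 4(w=9)
  6: 1(w=4), 2(w=7)
  7: 2(w=7), 3(w=7)

Step 2: Apply Dijkstra's algorithm from vertex 7:
  Visit vertex 7 (distance=0)
    Update dist[2] = 7
    Update dist[3] = 7
  Visit vertex 2 (distance=7)
    Update dist[1] = 16
    Update dist[4] = 16
    Update dist[6] = 14
  Visit vertex 3 (distance=7)
    Update dist[1] = 8
    Update dist[4] = 14
    Update dist[5] = 12

Step 3: Shortest path: 7 -> 3
Total weight: 7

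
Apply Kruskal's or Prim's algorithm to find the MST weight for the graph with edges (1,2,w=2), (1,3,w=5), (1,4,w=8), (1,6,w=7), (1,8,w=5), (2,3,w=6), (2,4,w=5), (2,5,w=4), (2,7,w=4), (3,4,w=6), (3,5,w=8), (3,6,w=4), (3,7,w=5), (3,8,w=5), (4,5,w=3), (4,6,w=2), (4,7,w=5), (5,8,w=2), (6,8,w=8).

Apply Kruskal's algorithm (sort edges by weight, add if no cycle):

Sorted edges by weight:
  (1,2) w=2
  (4,6) w=2
  (5,8) w=2
  (4,5) w=3
  (2,7) w=4
  (2,5) w=4
  (3,6) w=4
  (1,8) w=5
  (1,3) w=5
  (2,4) w=5
  (3,8) w=5
  (3,7) w=5
  (4,7) w=5
  (2,3) w=6
  (3,4) w=6
  (1,6) w=7
  (1,4) w=8
  (3,5) w=8
  (6,8) w=8

Add edge (1,2) w=2 -- no cycle. Running total: 2
Add edge (4,6) w=2 -- no cycle. Running total: 4
Add edge (5,8) w=2 -- no cycle. Running total: 6
Add edge (4,5) w=3 -- no cycle. Running total: 9
Add edge (2,7) w=4 -- no cycle. Running total: 13
Add edge (2,5) w=4 -- no cycle. Running total: 17
Add edge (3,6) w=4 -- no cycle. Running total: 21

MST edges: (1,2,w=2), (4,6,w=2), (5,8,w=2), (4,5,w=3), (2,7,w=4), (2,5,w=4), (3,6,w=4)
Total MST weight: 2 + 2 + 2 + 3 + 4 + 4 + 4 = 21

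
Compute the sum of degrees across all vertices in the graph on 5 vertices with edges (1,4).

Step 1: Count edges incident to each vertex:
  deg(1) = 1 (neighbors: 4)
  deg(2) = 0 (neighbors: none)
  deg(3) = 0 (neighbors: none)
  deg(4) = 1 (neighbors: 1)
  deg(5) = 0 (neighbors: none)

Step 2: Sum all degrees:
  1 + 0 + 0 + 1 + 0 = 2

Verification: sum of degrees = 2 * |E| = 2 * 1 = 2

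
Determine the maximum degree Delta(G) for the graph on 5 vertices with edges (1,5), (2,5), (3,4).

Step 1: Count edges incident to each vertex:
  deg(1) = 1 (neighbors: 5)
  deg(2) = 1 (neighbors: 5)
  deg(3) = 1 (neighbors: 4)
  deg(4) = 1 (neighbors: 3)
  deg(5) = 2 (neighbors: 1, 2)

Step 2: Find maximum:
  max(1, 1, 1, 1, 2) = 2 (vertex 5)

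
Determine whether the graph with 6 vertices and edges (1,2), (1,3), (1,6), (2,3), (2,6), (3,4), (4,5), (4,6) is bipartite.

Step 1: Attempt 2-coloring using BFS:
  Start at vertex 1, assign color 0
  Color vertex 2 with color 1 (neighbor of 1)
  Color vertex 3 with color 1 (neighbor of 1)
  Color vertex 6 with color 1 (neighbor of 1)

Step 2: Conflict found! Vertices 2 and 3 are adjacent but have the same color.
This means the graph contains an odd cycle.

The graph is NOT bipartite.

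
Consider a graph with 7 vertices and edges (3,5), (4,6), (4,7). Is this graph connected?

Step 1: Build adjacency list from edges:
  1: (none)
  2: (none)
  3: 5
  4: 6, 7
  5: 3
  6: 4
  7: 4

Step 2: Run BFS/DFS from vertex 1:
  Visited: {1}
  Reached 1 of 7 vertices

Step 3: Only 1 of 7 vertices reached. Graph is disconnected.
Connected components: {1}, {2}, {3, 5}, {4, 6, 7}
Answer: No, the graph is not connected (4 components).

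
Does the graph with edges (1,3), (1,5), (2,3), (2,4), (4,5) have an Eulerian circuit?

Step 1: Find the degree of each vertex:
  deg(1) = 2
  deg(2) = 2
  deg(3) = 2
  deg(4) = 2
  deg(5) = 2

Step 2: Count vertices with odd degree:
  All vertices have even degree (0 odd-degree vertices)

Step 3: Apply Euler's theorem:
  - Eulerian circuit exists iff graph is connected and all vertices have even degree
  - Eulerian path exists iff graph is connected and has 0 or 2 odd-degree vertices

Graph is connected with 0 odd-degree vertices.
Both Eulerian circuit and Eulerian path exist.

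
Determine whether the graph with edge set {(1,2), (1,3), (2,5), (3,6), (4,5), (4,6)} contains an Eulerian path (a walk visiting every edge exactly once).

Step 1: Find the degree of each vertex:
  deg(1) = 2
  deg(2) = 2
  deg(3) = 2
  deg(4) = 2
  deg(5) = 2
  deg(6) = 2

Step 2: Count vertices with odd degree:
  All vertices have even degree (0 odd-degree vertices)

Step 3: Apply Euler's theorem:
  - Eulerian circuit exists iff graph is connected and all vertices have even degree
  - Eulerian path exists iff graph is connected and has 0 or 2 odd-degree vertices

Graph is connected with 0 odd-degree vertices.
Both Eulerian circuit and Eulerian path exist.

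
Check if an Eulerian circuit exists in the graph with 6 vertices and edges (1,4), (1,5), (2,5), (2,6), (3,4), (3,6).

Step 1: Find the degree of each vertex:
  deg(1) = 2
  deg(2) = 2
  deg(3) = 2
  deg(4) = 2
  deg(5) = 2
  deg(6) = 2

Step 2: Count vertices with odd degree:
  All vertices have even degree (0 odd-degree vertices)

Step 3: Apply Euler's theorem:
  - Eulerian circuit exists iff graph is connected and all vertices have even degree
  - Eulerian path exists iff graph is connected and has 0 or 2 odd-degree vertices

Graph is connected with 0 odd-degree vertices.
Both Eulerian circuit and Eulerian path exist.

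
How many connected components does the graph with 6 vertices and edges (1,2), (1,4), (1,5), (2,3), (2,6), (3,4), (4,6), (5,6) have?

Step 1: Build adjacency list from edges:
  1: 2, 4, 5
  2: 1, 3, 6
  3: 2, 4
  4: 1, 3, 6
  5: 1, 6
  6: 2, 4, 5

Step 2: Run BFS/DFS from vertex 1:
  Visited: {1, 2, 4, 5, 3, 6}
  Reached 6 of 6 vertices

Step 3: All 6 vertices reached from vertex 1, so the graph is connected.
Number of connected components: 1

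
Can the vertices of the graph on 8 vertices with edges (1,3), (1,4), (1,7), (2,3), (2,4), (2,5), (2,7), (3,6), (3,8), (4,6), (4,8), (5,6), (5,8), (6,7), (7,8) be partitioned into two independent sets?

Step 1: Attempt 2-coloring using BFS:
  Start at vertex 1, assign color 0
  Color vertex 3 with color 1 (neighbor of 1)
  Color vertex 4 with color 1 (neighbor of 1)
  Color vertex 7 with color 1 (neighbor of 1)
  Color vertex 2 with color 0 (neighbor of 3)
  Color vertex 6 with color 0 (neighbor of 3)
  Color vertex 8 with color 0 (neighbor of 3)
  Color vertex 5 with color 1 (neighbor of 2)

Step 2: 2-coloring succeeded. No conflicts found.
  Set A (color 0): {1, 2, 6, 8}
  Set B (color 1): {3, 4, 5, 7}

The graph is bipartite with partition {1, 2, 6, 8}, {3, 4, 5, 7}.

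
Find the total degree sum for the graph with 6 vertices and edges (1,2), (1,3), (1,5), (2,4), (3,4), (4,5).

Step 1: Count edges incident to each vertex:
  deg(1) = 3 (neighbors: 2, 3, 5)
  deg(2) = 2 (neighbors: 1, 4)
  deg(3) = 2 (neighbors: 1, 4)
  deg(4) = 3 (neighbors: 2, 3, 5)
  deg(5) = 2 (neighbors: 1, 4)
  deg(6) = 0 (neighbors: none)

Step 2: Sum all degrees:
  3 + 2 + 2 + 3 + 2 + 0 = 12

Verification: sum of degrees = 2 * |E| = 2 * 6 = 12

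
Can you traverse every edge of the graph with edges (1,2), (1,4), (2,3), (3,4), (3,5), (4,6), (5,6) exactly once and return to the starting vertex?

Step 1: Find the degree of each vertex:
  deg(1) = 2
  deg(2) = 2
  deg(3) = 3
  deg(4) = 3
  deg(5) = 2
  deg(6) = 2

Step 2: Count vertices with odd degree:
  Odd-degree vertices: 3, 4 (2 total)

Step 3: Apply Euler's theorem:
  - Eulerian circuit exists iff graph is connected and all vertices have even degree
  - Eulerian path exists iff graph is connected and has 0 or 2 odd-degree vertices

Graph is connected with exactly 2 odd-degree vertices (3, 4).
Eulerian path exists (starting and ending at the odd-degree vertices), but no Eulerian circuit.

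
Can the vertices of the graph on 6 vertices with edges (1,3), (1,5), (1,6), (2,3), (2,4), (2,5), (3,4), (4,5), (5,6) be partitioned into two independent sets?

Step 1: Attempt 2-coloring using BFS:
  Start at vertex 1, assign color 0
  Color vertex 3 with color 1 (neighbor of 1)
  Color vertex 5 with color 1 (neighbor of 1)
  Color vertex 6 with color 1 (neighbor of 1)
  Color vertex 2 with color 0 (neighbor of 3)
  Color vertex 4 with color 0 (neighbor of 3)

Step 2: Conflict found! Vertices 5 and 6 are adjacent but have the same color.
This means the graph contains an odd cycle.

The graph is NOT bipartite.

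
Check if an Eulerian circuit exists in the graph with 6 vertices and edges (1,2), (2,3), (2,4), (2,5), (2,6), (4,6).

Step 1: Find the degree of each vertex:
  deg(1) = 1
  deg(2) = 5
  deg(3) = 1
  deg(4) = 2
  deg(5) = 1
  deg(6) = 2

Step 2: Count vertices with odd degree:
  Odd-degree vertices: 1, 2, 3, 5 (4 total)

Step 3: Apply Euler's theorem:
  - Eulerian circuit exists iff graph is connected and all vertices have even degree
  - Eulerian path exists iff graph is connected and has 0 or 2 odd-degree vertices

Graph has 4 odd-degree vertices (need 0 or 2).
Neither Eulerian path nor Eulerian circuit exists.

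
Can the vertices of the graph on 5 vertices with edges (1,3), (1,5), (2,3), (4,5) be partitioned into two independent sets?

Step 1: Attempt 2-coloring using BFS:
  Start at vertex 1, assign color 0
  Color vertex 3 with color 1 (neighbor of 1)
  Color vertex 5 with color 1 (neighbor of 1)
  Color vertex 2 with color 0 (neighbor of 3)
  Color vertex 4 with color 0 (neighbor of 5)

Step 2: 2-coloring succeeded. No conflicts found.
  Set A (color 0): {1, 2, 4}
  Set B (color 1): {3, 5}

The graph is bipartite with partition {1, 2, 4}, {3, 5}.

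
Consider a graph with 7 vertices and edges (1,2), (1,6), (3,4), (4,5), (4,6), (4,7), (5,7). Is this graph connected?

Step 1: Build adjacency list from edges:
  1: 2, 6
  2: 1
  3: 4
  4: 3, 5, 6, 7
  5: 4, 7
  6: 1, 4
  7: 4, 5

Step 2: Run BFS/DFS from vertex 1:
  Visited: {1, 2, 6, 4, 3, 5, 7}
  Reached 7 of 7 vertices

Step 3: All 7 vertices reached from vertex 1, so the graph is connected.
Answer: Yes, the graph is connected.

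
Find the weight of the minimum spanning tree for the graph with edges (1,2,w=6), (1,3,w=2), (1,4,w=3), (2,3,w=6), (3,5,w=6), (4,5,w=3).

Apply Kruskal's algorithm (sort edges by weight, add if no cycle):

Sorted edges by weight:
  (1,3) w=2
  (1,4) w=3
  (4,5) w=3
  (1,2) w=6
  (2,3) w=6
  (3,5) w=6

Add edge (1,3) w=2 -- no cycle. Running total: 2
Add edge (1,4) w=3 -- no cycle. Running total: 5
Add edge (4,5) w=3 -- no cycle. Running total: 8
Add edge (1,2) w=6 -- no cycle. Running total: 14

MST edges: (1,3,w=2), (1,4,w=3), (4,5,w=3), (1,2,w=6)
Total MST weight: 2 + 3 + 3 + 6 = 14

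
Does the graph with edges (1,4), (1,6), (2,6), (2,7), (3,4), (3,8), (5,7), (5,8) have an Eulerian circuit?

Step 1: Find the degree of each vertex:
  deg(1) = 2
  deg(2) = 2
  deg(3) = 2
  deg(4) = 2
  deg(5) = 2
  deg(6) = 2
  deg(7) = 2
  deg(8) = 2

Step 2: Count vertices with odd degree:
  All vertices have even degree (0 odd-degree vertices)

Step 3: Apply Euler's theorem:
  - Eulerian circuit exists iff graph is connected and all vertices have even degree
  - Eulerian path exists iff graph is connected and has 0 or 2 odd-degree vertices

Graph is connected with 0 odd-degree vertices.
Both Eulerian circuit and Eulerian path exist.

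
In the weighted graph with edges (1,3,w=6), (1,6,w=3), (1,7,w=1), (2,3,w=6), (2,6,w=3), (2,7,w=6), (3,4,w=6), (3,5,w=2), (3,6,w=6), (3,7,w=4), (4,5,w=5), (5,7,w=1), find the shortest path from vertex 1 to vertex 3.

Step 1: Build adjacency list with weights:
  1: 3(w=6), 6(w=3), 7(w=1)
  2: 3(w=6), 6(w=3), 7(w=6)
  3: 1(w=6), 2(w=6), 4(w=6), 5(w=2), 6(w=6), 7(w=4)
  4: 3(w=6), 5(w=5)
  5: 3(w=2), 4(w=5), 7(w=1)
  6: 1(w=3), 2(w=3), 3(w=6)
  7: 1(w=1), 2(w=6), 3(w=4), 5(w=1)

Step 2: Apply Dijkstra's algorithm from vertex 1:
  Visit vertex 1 (distance=0)
    Update dist[3] = 6
    Update dist[6] = 3
    Update dist[7] = 1
  Visit vertex 7 (distance=1)
    Update dist[2] = 7
    Update dist[3] = 5
    Update dist[5] = 2
  Visit vertex 5 (distance=2)
    Update dist[3] = 4
    Update dist[4] = 7
  Visit vertex 6 (distance=3)
    Update dist[2] = 6
  Visit vertex 3 (distance=4)

Step 3: Shortest path: 1 -> 7 -> 5 -> 3
Total weight: 1 + 1 + 2 = 4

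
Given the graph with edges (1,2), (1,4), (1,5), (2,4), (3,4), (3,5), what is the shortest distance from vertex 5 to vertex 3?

Step 1: Build adjacency list:
  1: 2, 4, 5
  2: 1, 4
  3: 4, 5
  4: 1, 2, 3
  5: 1, 3

Step 2: BFS from vertex 5 to find shortest path to 3:
  vertex 1 reached at distance 1
  vertex 3 reached at distance 1

Step 3: Shortest path: 5 -> 3
Path length: 1 edge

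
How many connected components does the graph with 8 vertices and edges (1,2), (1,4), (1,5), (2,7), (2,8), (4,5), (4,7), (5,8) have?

Step 1: Build adjacency list from edges:
  1: 2, 4, 5
  2: 1, 7, 8
  3: (none)
  4: 1, 5, 7
  5: 1, 4, 8
  6: (none)
  7: 2, 4
  8: 2, 5

Step 2: Run BFS/DFS from vertex 1:
  Visited: {1, 2, 4, 5, 7, 8}
  Reached 6 of 8 vertices

Step 3: Only 6 of 8 vertices reached. Graph is disconnected.
Connected components: {1, 2, 4, 5, 7, 8}, {3}, {6}
Number of connected components: 3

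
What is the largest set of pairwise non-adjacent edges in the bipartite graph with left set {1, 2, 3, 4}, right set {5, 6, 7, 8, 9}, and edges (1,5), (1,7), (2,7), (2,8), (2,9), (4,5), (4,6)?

Step 1: List the neighbors of each left vertex:
  1: 5, 7
  2: 7, 8, 9
  3: (none)
  4: 5, 6

Step 2: Greedily match left vertices, then look for augmenting paths:
  Match 1 -- 5
  Match 2 -- 7
  Match 4 -- 6
  No augmenting path remains.

Step 3: Verify this is maximum:
  Matching has size 3. The vertex set {1, 2, 4} covers every edge and has size 3; any matching has at most one edge per cover vertex, so 3 is maximum (König's theorem).

Maximum matching: {(1,5), (2,7), (4,6)}
Size: 3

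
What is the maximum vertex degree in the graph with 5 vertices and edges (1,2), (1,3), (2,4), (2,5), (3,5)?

Step 1: Count edges incident to each vertex:
  deg(1) = 2 (neighbors: 2, 3)
  deg(2) = 3 (neighbors: 1, 4, 5)
  deg(3) = 2 (neighbors: 1, 5)
  deg(4) = 1 (neighbors: 2)
  deg(5) = 2 (neighbors: 2, 3)

Step 2: Find maximum:
  max(2, 3, 2, 1, 2) = 3 (vertex 2)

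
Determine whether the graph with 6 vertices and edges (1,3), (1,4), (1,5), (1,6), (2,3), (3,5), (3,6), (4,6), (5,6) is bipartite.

Step 1: Attempt 2-coloring using BFS:
  Start at vertex 1, assign color 0
  Color vertex 3 with color 1 (neighbor of 1)
  Color vertex 4 with color 1 (neighbor of 1)
  Color vertex 5 with color 1 (neighbor of 1)
  Color vertex 6 with color 1 (neighbor of 1)
  Color vertex 2 with color 0 (neighbor of 3)

Step 2: Conflict found! Vertices 3 and 5 are adjacent but have the same color.
This means the graph contains an odd cycle.

The graph is NOT bipartite.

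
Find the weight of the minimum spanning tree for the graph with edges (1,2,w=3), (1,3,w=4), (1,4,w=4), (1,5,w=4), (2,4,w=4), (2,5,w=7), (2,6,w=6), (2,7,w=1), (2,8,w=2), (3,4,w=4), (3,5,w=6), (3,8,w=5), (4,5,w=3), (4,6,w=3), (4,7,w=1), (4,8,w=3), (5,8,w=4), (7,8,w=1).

Apply Kruskal's algorithm (sort edges by weight, add if no cycle):

Sorted edges by weight:
  (2,7) w=1
  (4,7) w=1
  (7,8) w=1
  (2,8) w=2
  (1,2) w=3
  (4,5) w=3
  (4,6) w=3
  (4,8) w=3
  (1,5) w=4
  (1,3) w=4
  (1,4) w=4
  (2,4) w=4
  (3,4) w=4
  (5,8) w=4
  (3,8) w=5
  (2,6) w=6
  (3,5) w=6
  (2,5) w=7

Add edge (2,7) w=1 -- no cycle. Running total: 1
Add edge (4,7) w=1 -- no cycle. Running total: 2
Add edge (7,8) w=1 -- no cycle. Running total: 3
Skip edge (2,8) w=2 -- would create cycle
Add edge (1,2) w=3 -- no cycle. Running total: 6
Add edge (4,5) w=3 -- no cycle. Running total: 9
Add edge (4,6) w=3 -- no cycle. Running total: 12
Skip edge (4,8) w=3 -- would create cycle
Skip edge (1,5) w=4 -- would create cycle
Add edge (1,3) w=4 -- no cycle. Running total: 16

MST edges: (2,7,w=1), (4,7,w=1), (7,8,w=1), (1,2,w=3), (4,5,w=3), (4,6,w=3), (1,3,w=4)
Total MST weight: 1 + 1 + 1 + 3 + 3 + 3 + 4 = 16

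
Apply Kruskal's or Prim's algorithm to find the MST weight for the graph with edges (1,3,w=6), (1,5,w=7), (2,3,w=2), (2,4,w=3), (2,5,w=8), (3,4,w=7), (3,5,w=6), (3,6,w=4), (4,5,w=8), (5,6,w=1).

Apply Kruskal's algorithm (sort edges by weight, add if no cycle):

Sorted edges by weight:
  (5,6) w=1
  (2,3) w=2
  (2,4) w=3
  (3,6) w=4
  (1,3) w=6
  (3,5) w=6
  (1,5) w=7
  (3,4) w=7
  (2,5) w=8
  (4,5) w=8

Add edge (5,6) w=1 -- no cycle. Running total: 1
Add edge (2,3) w=2 -- no cycle. Running total: 3
Add edge (2,4) w=3 -- no cycle. Running total: 6
Add edge (3,6) w=4 -- no cycle. Running total: 10
Add edge (1,3) w=6 -- no cycle. Running total: 16

MST edges: (5,6,w=1), (2,3,w=2), (2,4,w=3), (3,6,w=4), (1,3,w=6)
Total MST weight: 1 + 2 + 3 + 4 + 6 = 16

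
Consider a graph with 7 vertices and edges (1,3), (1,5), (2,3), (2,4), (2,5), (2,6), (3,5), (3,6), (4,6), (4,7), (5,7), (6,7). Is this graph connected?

Step 1: Build adjacency list from edges:
  1: 3, 5
  2: 3, 4, 5, 6
  3: 1, 2, 5, 6
  4: 2, 6, 7
  5: 1, 2, 3, 7
  6: 2, 3, 4, 7
  7: 4, 5, 6

Step 2: Run BFS/DFS from vertex 1:
  Visited: {1, 3, 5, 2, 6, 7, 4}
  Reached 7 of 7 vertices

Step 3: All 7 vertices reached from vertex 1, so the graph is connected.
Answer: Yes, the graph is connected.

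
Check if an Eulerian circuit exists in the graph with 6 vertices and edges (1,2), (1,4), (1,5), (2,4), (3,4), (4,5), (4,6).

Step 1: Find the degree of each vertex:
  deg(1) = 3
  deg(2) = 2
  deg(3) = 1
  deg(4) = 5
  deg(5) = 2
  deg(6) = 1

Step 2: Count vertices with odd degree:
  Odd-degree vertices: 1, 3, 4, 6 (4 total)

Step 3: Apply Euler's theorem:
  - Eulerian circuit exists iff graph is connected and all vertices have even degree
  - Eulerian path exists iff graph is connected and has 0 or 2 odd-degree vertices

Graph has 4 odd-degree vertices (need 0 or 2).
Neither Eulerian path nor Eulerian circuit exists.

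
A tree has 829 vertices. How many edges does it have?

A tree on n vertices always has exactly n - 1 edges.
For n = 829: edges = 829 - 1 = 828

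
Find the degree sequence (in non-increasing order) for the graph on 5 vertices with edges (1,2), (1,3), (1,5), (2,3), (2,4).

Step 1: Count edges incident to each vertex:
  deg(1) = 3 (neighbors: 2, 3, 5)
  deg(2) = 3 (neighbors: 1, 3, 4)
  deg(3) = 2 (neighbors: 1, 2)
  deg(4) = 1 (neighbors: 2)
  deg(5) = 1 (neighbors: 1)

Step 2: Sort degrees in non-increasing order:
  Degrees: [3, 3, 2, 1, 1] -> sorted: [3, 3, 2, 1, 1]

Degree sequence: [3, 3, 2, 1, 1]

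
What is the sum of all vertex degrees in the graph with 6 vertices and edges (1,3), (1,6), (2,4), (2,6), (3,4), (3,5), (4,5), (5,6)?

Step 1: Count edges incident to each vertex:
  deg(1) = 2 (neighbors: 3, 6)
  deg(2) = 2 (neighbors: 4, 6)
  deg(3) = 3 (neighbors: 1, 4, 5)
  deg(4) = 3 (neighbors: 2, 3, 5)
  deg(5) = 3 (neighbors: 3, 4, 6)
  deg(6) = 3 (neighbors: 1, 2, 5)

Step 2: Sum all degrees:
  2 + 2 + 3 + 3 + 3 + 3 = 16

Verification: sum of degrees = 2 * |E| = 2 * 8 = 16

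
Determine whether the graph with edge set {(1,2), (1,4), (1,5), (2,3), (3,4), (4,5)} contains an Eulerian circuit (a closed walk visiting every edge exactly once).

Step 1: Find the degree of each vertex:
  deg(1) = 3
  deg(2) = 2
  deg(3) = 2
  deg(4) = 3
  deg(5) = 2

Step 2: Count vertices with odd degree:
  Odd-degree vertices: 1, 4 (2 total)

Step 3: Apply Euler's theorem:
  - Eulerian circuit exists iff graph is connected and all vertices have even degree
  - Eulerian path exists iff graph is connected and has 0 or 2 odd-degree vertices

Graph is connected with exactly 2 odd-degree vertices (1, 4).
Eulerian path exists (starting and ending at the odd-degree vertices), but no Eulerian circuit.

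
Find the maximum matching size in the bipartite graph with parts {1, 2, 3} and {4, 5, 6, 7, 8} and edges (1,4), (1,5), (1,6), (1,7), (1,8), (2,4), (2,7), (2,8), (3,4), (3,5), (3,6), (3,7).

Step 1: List the neighbors of each left vertex:
  1: 4, 5, 6, 7, 8
  2: 4, 7, 8
  3: 4, 5, 6, 7

Step 2: Greedily match left vertices, then look for augmenting paths:
  Match 1 -- 4
  Match 2 -- 7
  Match 3 -- 5
  No augmenting path remains.

Step 3: Verify this is maximum:
  Matching size 3 = min(|L|, |R|) = min(3, 5), which is an upper bound, so this matching is maximum.

Maximum matching: {(1,4), (2,7), (3,5)}
Size: 3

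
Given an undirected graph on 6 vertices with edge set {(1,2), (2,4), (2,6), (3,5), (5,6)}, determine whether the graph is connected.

Step 1: Build adjacency list from edges:
  1: 2
  2: 1, 4, 6
  3: 5
  4: 2
  5: 3, 6
  6: 2, 5

Step 2: Run BFS/DFS from vertex 1:
  Visited: {1, 2, 4, 6, 5, 3}
  Reached 6 of 6 vertices

Step 3: All 6 vertices reached from vertex 1, so the graph is connected.
Answer: Yes, the graph is connected.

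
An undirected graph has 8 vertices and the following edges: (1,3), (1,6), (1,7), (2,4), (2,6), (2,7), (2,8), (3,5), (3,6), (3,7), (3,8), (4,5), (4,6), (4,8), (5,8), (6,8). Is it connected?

Step 1: Build adjacency list from edges:
  1: 3, 6, 7
  2: 4, 6, 7, 8
  3: 1, 5, 6, 7, 8
  4: 2, 5, 6, 8
  5: 3, 4, 8
  6: 1, 2, 3, 4, 8
  7: 1, 2, 3
  8: 2, 3, 4, 5, 6

Step 2: Run BFS/DFS from vertex 1:
  Visited: {1, 3, 6, 7, 5, 8, 2, 4}
  Reached 8 of 8 vertices

Step 3: All 8 vertices reached from vertex 1, so the graph is connected.
Answer: Yes, the graph is connected.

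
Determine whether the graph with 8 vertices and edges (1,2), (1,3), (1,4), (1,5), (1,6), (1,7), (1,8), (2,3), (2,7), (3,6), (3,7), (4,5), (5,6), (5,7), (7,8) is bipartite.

Step 1: Attempt 2-coloring using BFS:
  Start at vertex 1, assign color 0
  Color vertex 2 with color 1 (neighbor of 1)
  Color vertex 3 with color 1 (neighbor of 1)
  Color vertex 4 with color 1 (neighbor of 1)
  Color vertex 5 with color 1 (neighbor of 1)
  Color vertex 6 with color 1 (neighbor of 1)
  Color vertex 7 with color 1 (neighbor of 1)
  Color vertex 8 with color 1 (neighbor of 1)

Step 2: Conflict found! Vertices 2 and 3 are adjacent but have the same color.
This means the graph contains an odd cycle.

The graph is NOT bipartite.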